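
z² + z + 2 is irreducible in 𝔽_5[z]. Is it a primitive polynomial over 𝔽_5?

Yes

Write f(z) = z² + z + 2.
|GF(5^2)^×| = 5^2 − 1 = 24. Prime factorization: 24 = 2^3·3.
f is primitive ⇔ z has order 24 in GF(5)[z]/(f), i.e. z^(24/q) ≠ 1 for each prime q | 24.
z^(12) mod f = 4.
z^(8) mod f = 3z + 1.
None equal 1, so z has full order 24; f is primitive.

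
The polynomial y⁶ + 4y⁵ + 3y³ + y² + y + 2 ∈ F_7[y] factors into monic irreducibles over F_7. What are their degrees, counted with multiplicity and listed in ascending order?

1, 1, 1, 1, 2

Write f(y) = y⁶ + 4y⁵ + 3y³ + y² + y + 2.
Linear factors from roots: (y + 5), (y + 2).
Complete factorization: f(y) = (y + 2)^2·(y + 5)^2·(y² + 4y + 1).
Factor degrees with multiplicity: 1 + 1 + 1 + 1 + 2 = 6.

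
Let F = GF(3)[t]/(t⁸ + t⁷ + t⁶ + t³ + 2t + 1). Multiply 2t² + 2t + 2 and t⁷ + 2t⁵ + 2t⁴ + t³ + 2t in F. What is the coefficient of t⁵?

1

Multiply in GF(3)[t]: (2t² + 2t + 2)·(t⁷ + 2t⁵ + 2t⁴ + t³ + 2t) = 2t⁹ + 2t⁸ + 2t⁶ + t⁵ + t² + t.
Reduce using t⁸ ≡ 2t⁷ + 2t⁶ + 2t³ + t + 2 (mod t⁸ + t⁷ + t⁶ + t³ + 2t + 1).
Reduced: t⁷ + 2t⁶ + t⁵ + t⁴ + 2t.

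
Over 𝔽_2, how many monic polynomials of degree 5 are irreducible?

x^(2^5) − x is the product of all monic irreducibles of degree dividing 5; Möbius inversion gives N = (1/5) Σ μ(5/d)·2^d.
Divisors of 5: 1, 5; μ(5/d) for each: -1, 1.
Σ = − 2^1 + 2^5 = 30.
N = 30/5 = 6.

6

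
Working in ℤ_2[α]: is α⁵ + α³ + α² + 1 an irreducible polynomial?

Write m(α) = α⁵ + α³ + α² + 1.
Check for roots in ℤ_2: m(0) = 1; m(1) = 0 → root.
m(1) = 0, so (α − 1) divides m(α); m is reducible.

No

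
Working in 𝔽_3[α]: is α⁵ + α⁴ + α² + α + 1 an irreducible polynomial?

Yes

Write h(α) = α⁵ + α⁴ + α² + α + 1.
Check for roots in 𝔽_3: h(0) = 1; h(1) = 2; h(2) = 1.
No roots, so no linear factors.
Monic irreducibles of degree 2 over GF(3): α² + 1, α² + α - 1, α² - α - 1.
None of them divide h (all give nonzero remainder).
No irreducible factor of degree ≤ 2 exists, so h is irreducible over GF(3).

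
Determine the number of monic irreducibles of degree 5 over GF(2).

6

Gauss's count: N_{2}(5) = (1/5) Σ_{d|5} μ(5/d)·2^d.
Divisors of 5: 1, 5; μ(5/d) for each: -1, 1.
Σ = − 2^1 + 2^5 = 30.
N = 30/5 = 6.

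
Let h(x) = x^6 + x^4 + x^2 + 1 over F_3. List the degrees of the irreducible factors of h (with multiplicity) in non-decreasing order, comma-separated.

Roots in F_3: h(0) = 1; h(1) = 1; h(2) = 1.
Complete factorization: h(x) = (x^2 + 1)·(x^2 + x + 2)·(x^2 + 2x + 2).
Factor degrees with multiplicity: 2 + 2 + 2 = 6.

2, 2, 2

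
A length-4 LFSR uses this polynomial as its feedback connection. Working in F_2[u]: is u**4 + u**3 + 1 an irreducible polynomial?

Yes

Write f(u) = u**4 + u**3 + 1.
Check for roots in F_2: f(0) = 1; f(1) = 1.
No roots, so no linear factors.
Monic irreducibles of degree 2 over GF(2): u**2 + u + 1.
None of them divide f (all give nonzero remainder).
No irreducible factor of degree ≤ 2 exists, so f is irreducible over GF(2).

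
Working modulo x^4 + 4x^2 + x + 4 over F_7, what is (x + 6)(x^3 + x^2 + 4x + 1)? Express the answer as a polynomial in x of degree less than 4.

6x^2 + 3x + 2

Multiply in F_7[x]: (x + 6)·(x^3 + x^2 + 4x + 1) = x^4 + 3x^2 + 4x + 6.
Reduce using x^4 ≡ 3x^2 + 6x + 3 (mod x^4 + 4x^2 + x + 4).
Reduced: 6x^2 + 3x + 2.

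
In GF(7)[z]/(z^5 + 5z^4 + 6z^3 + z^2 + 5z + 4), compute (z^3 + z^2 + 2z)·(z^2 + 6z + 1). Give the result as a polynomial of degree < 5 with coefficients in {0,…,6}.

2z^4 + 3z^3 + 5z^2 + 4z + 3

Multiply in GF(7)[z]: (z^3 + z^2 + 2z)·(z^2 + 6z + 1) = z^5 + 2z^3 + 6z^2 + 2z.
Reduce using z^5 ≡ 2z^4 + z^3 + 6z^2 + 2z + 3 (mod z^5 + 5z^4 + 6z^3 + z^2 + 5z + 4).
Reduced: 2z^4 + 3z^3 + 5z^2 + 4z + 3.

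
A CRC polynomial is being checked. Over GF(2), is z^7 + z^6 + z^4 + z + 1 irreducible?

Yes

Write h(z) = z^7 + z^6 + z^4 + z + 1.
Check for roots in GF(2): h(0) = 1; h(1) = 1.
No roots, so no linear factors.
Monic irreducibles of degree 2 over GF(2): z^2 + z + 1.
None of them divide h (all give nonzero remainder).
Monic irreducibles of degree 3 over GF(2): z^3 + z + 1, z^3 + z^2 + 1.
None of them divide h (all give nonzero remainder).
No irreducible factor of degree ≤ 3 exists, so h is irreducible over GF(2).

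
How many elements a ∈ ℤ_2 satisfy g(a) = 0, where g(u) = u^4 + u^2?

2

Evaluate at each of the 2 elements of ℤ_2:
g(0) = 0 → root; g(1) = 0 → root.
Roots: {0, 1}.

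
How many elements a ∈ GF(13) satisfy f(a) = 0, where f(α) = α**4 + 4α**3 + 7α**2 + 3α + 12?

Evaluate at each of the 13 elements of GF(13):
f(0) = 12; f(1) = 1; f(2) = 3; f(3) = 0 → root; f(4) = 11; f(5) = 1; f(6) = 11; f(7) = 2; f(8) = 11; f(9) = 8; f(10) = 0 → root; f(11) = 5; f(12) = 0 → root.
Roots: {3, 10, 12}.

3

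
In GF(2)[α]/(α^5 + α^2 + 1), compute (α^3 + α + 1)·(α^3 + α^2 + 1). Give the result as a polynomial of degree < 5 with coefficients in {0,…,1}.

α^4

Multiply in GF(2)[α]: (α^3 + α + 1)·(α^3 + α^2 + 1) = α^6 + α^5 + α^4 + α^3 + α^2 + α + 1.
Reduce using α^5 ≡ α^2 + 1 (mod α^5 + α^2 + 1).
Reduced: α^4.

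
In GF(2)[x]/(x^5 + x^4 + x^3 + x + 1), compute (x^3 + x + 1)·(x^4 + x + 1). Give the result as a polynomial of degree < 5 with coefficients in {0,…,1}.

Multiply in GF(2)[x]: (x^3 + x + 1)·(x^4 + x + 1) = x^7 + x^5 + x^3 + x^2 + 1.
Reduce using x^5 ≡ x^4 + x^3 + x + 1 (mod x^5 + x^4 + x^3 + x + 1).
Reduced: x^3 + x^2.

x^3 + x^2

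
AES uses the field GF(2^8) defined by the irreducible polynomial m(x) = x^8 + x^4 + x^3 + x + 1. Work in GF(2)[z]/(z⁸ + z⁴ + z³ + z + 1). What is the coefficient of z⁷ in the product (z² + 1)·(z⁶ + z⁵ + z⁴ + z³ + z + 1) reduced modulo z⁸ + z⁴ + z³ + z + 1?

Multiply in GF(2)[z]: (z² + 1)·(z⁶ + z⁵ + z⁴ + z³ + z + 1) = z⁸ + z⁷ + z⁴ + z² + z + 1.
Reduce using z⁸ ≡ z⁴ + z³ + z + 1 (mod z⁸ + z⁴ + z³ + z + 1).
Reduced: z⁷ + z³ + z².

1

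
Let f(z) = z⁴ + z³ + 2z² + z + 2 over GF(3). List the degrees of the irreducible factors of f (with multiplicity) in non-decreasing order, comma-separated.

Roots in GF(3): f(0) = 2; f(1) = 1; f(2) = 0 → root.
Linear factors from roots: (z + 1).
Complete factorization: f(z) = (z + 1)·(z³ + 2z + 2).
Factor degrees with multiplicity: 1 + 3 = 4.

1, 3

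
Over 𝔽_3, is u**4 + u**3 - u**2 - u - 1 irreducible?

Yes

Write f(u) = u**4 + u**3 - u**2 - u - 1.
Check for roots in 𝔽_3: f(0) = 2; f(1) = 2; f(2) = 2.
No roots, so no linear factors.
Monic irreducibles of degree 2 over GF(3): u**2 + 1, u**2 + u - 1, u**2 - u - 1.
None of them divide f (all give nonzero remainder).
No irreducible factor of degree ≤ 2 exists, so f is irreducible over GF(3).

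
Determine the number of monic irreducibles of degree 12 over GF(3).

44220

Gauss's count: N_{3}(12) = (1/12) Σ_{d|12} μ(12/d)·3^d.
Divisors of 12: 1, 2, 3, 4, 6, 12; μ(12/d) for each: 0, 1, 0, -1, -1, 1.
Σ = 3^2 − 3^4 − 3^6 + 3^12 = 530640.
N = 530640/12 = 44220.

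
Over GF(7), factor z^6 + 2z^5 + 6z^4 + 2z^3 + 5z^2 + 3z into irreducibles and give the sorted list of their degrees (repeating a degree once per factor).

Write h(z) = z^6 + 2z^5 + 6z^4 + 2z^3 + 5z^2 + 3z.
Linear factors from roots: (z), (z + 5).
Complete factorization: h(z) = (z)·(z + 5)·(z^2 + z + 6)·(z^2 + 3z + 5).
Factor degrees with multiplicity: 1 + 1 + 2 + 2 = 6.

1, 1, 2, 2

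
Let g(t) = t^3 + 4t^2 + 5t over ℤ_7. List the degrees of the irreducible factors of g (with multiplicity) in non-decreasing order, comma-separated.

1, 2

Linear factors from roots: (t).
Complete factorization: g(t) = (t)·(t^2 + 4t + 5).
Factor degrees with multiplicity: 1 + 2 = 3.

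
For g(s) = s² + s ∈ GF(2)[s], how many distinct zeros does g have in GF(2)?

2

Evaluate at each of the 2 elements of GF(2):
g(0) = 0 → root; g(1) = 0 → root.
Roots: {0, 1}.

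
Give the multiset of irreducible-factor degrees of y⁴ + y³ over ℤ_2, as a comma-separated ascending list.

Write f(y) = y⁴ + y³.
Roots in ℤ_2: f(0) = 0 → root; f(1) = 0 → root.
Linear factors from roots: (y), (y + 1).
Complete factorization: f(y) = (y + 1)·(y)^3.
Factor degrees with multiplicity: 1 + 1 + 1 + 1 = 4.

1, 1, 1, 1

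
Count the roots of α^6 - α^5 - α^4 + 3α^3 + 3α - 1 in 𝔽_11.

Write h(α) = α^6 - α^5 - α^4 + 3α^3 + 3α - 1.
Evaluate at each of the 11 elements of 𝔽_11:
h(0) = 10; h(1) = 4; h(2) = 1; h(3) = 10; h(4) = 5; h(5) = 10; h(6) = 2; h(7) = 6; h(8) = 8; h(9) = 5; h(10) = 5.
No element is a root.

0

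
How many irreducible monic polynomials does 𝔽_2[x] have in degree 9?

The number of monic irreducibles of degree 9 over GF(2) is (1/9)·Σ_{d∣9} μ(9/d) 2^d.
Divisors of 9: 1, 3, 9; μ(9/d) for each: 0, -1, 1.
Σ = − 2^3 + 2^9 = 504.
N = 504/9 = 56.

56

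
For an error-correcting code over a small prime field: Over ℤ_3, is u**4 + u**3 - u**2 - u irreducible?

No

Write g(u) = u**4 + u**3 - u**2 - u.
Check for roots in ℤ_3: g(0) = 0 → root; g(1) = 0 → root; g(2) = 0 → root.
g(0) = 0, so (u) divides g(u); g is reducible.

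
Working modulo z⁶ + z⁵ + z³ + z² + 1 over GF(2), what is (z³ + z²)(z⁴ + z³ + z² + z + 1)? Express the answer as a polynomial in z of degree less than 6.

Multiply in GF(2)[z]: (z³ + z²)·(z⁴ + z³ + z² + z + 1) = z⁷ + z².
Reduce using z⁶ ≡ z⁵ + z³ + z² + 1 (mod z⁶ + z⁵ + z³ + z² + 1).
Reduced: z⁵ + z⁴ + z + 1.

z^5 + z^4 + z + 1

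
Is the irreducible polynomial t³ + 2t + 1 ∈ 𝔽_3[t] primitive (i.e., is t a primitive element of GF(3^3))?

Yes

Write f(t) = t³ + 2t + 1.
|GF(3^3)^×| = 3^3 − 1 = 26. Prime factorization: 26 = 2·13.
f is primitive ⇔ t has order 26 in GF(3)[t]/(f), i.e. t^(26/q) ≠ 1 for each prime q | 26.
t^(13) mod f = 2.
t^(2) mod f = t².
None equal 1, so t has full order 26; f is primitive.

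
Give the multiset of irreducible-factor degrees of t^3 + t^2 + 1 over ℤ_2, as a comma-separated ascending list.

3

Write g(t) = t^3 + t^2 + 1.
Roots in ℤ_2: g(0) = 1; g(1) = 1.
Complete factorization: g(t) = (t^3 + t^2 + 1).
Factor degrees with multiplicity: 3 = 3.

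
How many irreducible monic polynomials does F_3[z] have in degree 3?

Gauss's count: N_{3}(3) = (1/3) Σ_{d|3} μ(3/d)·3^d.
Divisors of 3: 1, 3; μ(3/d) for each: -1, 1.
Σ = − 3^1 + 3^3 = 24.
N = 24/3 = 8.

8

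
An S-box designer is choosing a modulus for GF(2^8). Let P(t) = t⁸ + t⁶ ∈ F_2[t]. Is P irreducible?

No

Check for roots in F_2: P(0) = 0 → root; P(1) = 0 → root.
P(0) = 0, so (t) divides P(t); P is reducible.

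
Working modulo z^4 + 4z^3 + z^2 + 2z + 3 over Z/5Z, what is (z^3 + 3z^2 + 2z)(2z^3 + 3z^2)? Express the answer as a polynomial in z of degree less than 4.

3z^3 + 3z + 4

Multiply in Z/5Z[z]: (z^3 + 3z^2 + 2z)·(2z^3 + 3z^2) = 2z^6 + 4z^5 + 3z^4 + z^3.
Reduce using z^4 ≡ z^3 + 4z^2 + 3z + 2 (mod z^4 + 4z^3 + z^2 + 2z + 3).
Reduced: 3z^3 + 3z + 4.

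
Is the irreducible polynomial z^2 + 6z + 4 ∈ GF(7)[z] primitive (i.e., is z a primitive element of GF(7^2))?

No

Write f(z) = z^2 + 6z + 4.
|GF(7^2)^×| = 7^2 − 1 = 48. Prime factorization: 48 = 2^4·3.
f is primitive ⇔ z has order 48 in GF(7)[z]/(f), i.e. z^(48/q) ≠ 1 for each prime q | 48.
z^(24) mod f = 1
z^(16) mod f = 2.
Since z^(24) = 1, the order of z divides 24 < 48; not primitive.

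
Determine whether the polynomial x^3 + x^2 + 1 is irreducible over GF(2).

Write g(x) = x^3 + x^2 + 1.
Check for roots in GF(2): g(0) = 1; g(1) = 1.
No roots. A degree-3 polynomial over a field with no linear factor is irreducible.

Yes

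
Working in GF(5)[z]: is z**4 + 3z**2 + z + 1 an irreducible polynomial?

Yes

Write m(z) = z**4 + 3z**2 + z + 1.
Check for roots in GF(5): m(0) = 1; m(1) = 1; m(2) = 1; m(3) = 2; m(4) = 4.
No roots, so no linear factors.
Degree-2 irreducible divisors: test the 10 monic irreducibles of degree 2 over GF(5).
None of them divide m (all give nonzero remainder).
No irreducible factor of degree ≤ 2 exists, so m is irreducible over GF(5).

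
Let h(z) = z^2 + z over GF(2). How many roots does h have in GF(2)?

Evaluate at each of the 2 elements of GF(2):
h(0) = 0 → root; h(1) = 0 → root.
Roots: {0, 1}.

2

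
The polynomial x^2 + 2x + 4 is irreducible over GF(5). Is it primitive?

Write f(x) = x^2 + 2x + 4.
|GF(5^2)^×| = 5^2 − 1 = 24. Prime factorization: 24 = 2^3·3.
f is primitive ⇔ x has order 24 in GF(5)[x]/(f), i.e. x^(24/q) ≠ 1 for each prime q | 24.
x^(12) mod f = 1
x^(8) mod f = 2x + 4.
Since x^(12) = 1, the order of x divides 12 < 24; not primitive.

No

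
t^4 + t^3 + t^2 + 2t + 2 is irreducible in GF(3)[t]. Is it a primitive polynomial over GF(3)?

Write f(t) = t^4 + t^3 + t^2 + 2t + 2.
|GF(3^4)^×| = 3^4 − 1 = 80. Prime factorization: 80 = 2^4·5.
f is primitive ⇔ t has order 80 in GF(3)[t]/(f), i.e. t^(80/q) ≠ 1 for each prime q | 80.
t^(40) mod f = 2.
t^(16) mod f = 2t^3 + 1.
None equal 1, so t has full order 80; f is primitive.

Yes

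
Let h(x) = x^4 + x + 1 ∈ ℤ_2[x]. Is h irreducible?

Yes

Check for roots in ℤ_2: h(0) = 1; h(1) = 1.
No roots, so no linear factors.
Monic irreducibles of degree 2 over GF(2): x^2 + x + 1.
None of them divide h (all give nonzero remainder).
No irreducible factor of degree ≤ 2 exists, so h is irreducible over GF(2).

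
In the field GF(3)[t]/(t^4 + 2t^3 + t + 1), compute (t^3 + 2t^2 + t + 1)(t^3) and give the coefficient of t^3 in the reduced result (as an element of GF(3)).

Multiply in GF(3)[t]: (t^3 + 2t^2 + t + 1)·(t^3) = t^6 + 2t^5 + t^4 + t^3.
Reduce using t^4 ≡ t^3 + 2t + 2 (mod t^4 + 2t^3 + t + 1).
Reduced: t^3 + 2t^2 + 2t + 2.

1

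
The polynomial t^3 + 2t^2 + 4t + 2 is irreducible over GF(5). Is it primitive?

Yes

Write f(t) = t^3 + 2t^2 + 4t + 2.
|GF(5^3)^×| = 5^3 − 1 = 124. Prime factorization: 124 = 2^2·31.
f is primitive ⇔ t has order 124 in GF(5)[t]/(f), i.e. t^(124/q) ≠ 1 for each prime q | 124.
t^(62) mod f = 4.
t^(4) mod f = t + 4.
None equal 1, so t has full order 124; f is primitive.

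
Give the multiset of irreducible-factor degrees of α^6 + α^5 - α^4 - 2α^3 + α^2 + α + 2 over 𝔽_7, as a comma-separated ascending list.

6

Write h(α) = α^6 + α^5 - α^4 - 2α^3 + α^2 + α + 2.
Complete factorization: h(α) = (α^6 + α^5 - α^4 - 2α^3 + α^2 + α + 2).
Factor degrees with multiplicity: 6 = 6.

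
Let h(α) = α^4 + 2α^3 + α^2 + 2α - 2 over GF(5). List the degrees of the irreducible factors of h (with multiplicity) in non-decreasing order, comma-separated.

Roots in GF(5): h(0) = 3; h(1) = 4; h(2) = 3; h(3) = 3; h(4) = 1.
Complete factorization: h(α) = (α^4 + 2α^3 + α^2 + 2α - 2).
Factor degrees with multiplicity: 4 = 4.

4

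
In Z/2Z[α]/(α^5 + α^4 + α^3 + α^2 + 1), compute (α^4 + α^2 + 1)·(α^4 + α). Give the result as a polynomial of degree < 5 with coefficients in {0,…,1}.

α^4 + α^3 + α^2

Multiply in Z/2Z[α]: (α^4 + α^2 + 1)·(α^4 + α) = α^8 + α^6 + α^5 + α^4 + α^3 + α.
Reduce using α^5 ≡ α^4 + α^3 + α^2 + 1 (mod α^5 + α^4 + α^3 + α^2 + 1).
Reduced: α^4 + α^3 + α^2.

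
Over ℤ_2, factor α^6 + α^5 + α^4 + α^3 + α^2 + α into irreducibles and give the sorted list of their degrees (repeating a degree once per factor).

Write h(α) = α^6 + α^5 + α^4 + α^3 + α^2 + α.
Roots in ℤ_2: h(0) = 0 → root; h(1) = 0 → root.
Linear factors from roots: (α), (α + 1).
Complete factorization: h(α) = (α)·(α + 1)·(α^2 + α + 1)^2.
Factor degrees with multiplicity: 1 + 1 + 2 + 2 = 6.

1, 1, 2, 2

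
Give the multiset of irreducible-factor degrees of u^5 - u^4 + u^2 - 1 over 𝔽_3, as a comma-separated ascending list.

1, 1, 3

Write h(u) = u^5 - u^4 + u^2 - 1.
Roots in 𝔽_3: h(0) = 2; h(1) = 0 → root; h(2) = 1.
Linear factors from roots: (u - 1).
Complete factorization: h(u) = (u - 1)^2·(u^3 + u^2 + u - 1).
Factor degrees with multiplicity: 1 + 1 + 3 = 5.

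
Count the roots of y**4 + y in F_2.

2

Write g(y) = y**4 + y.
Evaluate at each of the 2 elements of F_2:
g(0) = 0 → root; g(1) = 0 → root.
Roots: {0, 1}.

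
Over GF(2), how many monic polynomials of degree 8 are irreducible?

The number of monic irreducibles of degree 8 over GF(2) is (1/8)·Σ_{d∣8} μ(8/d) 2^d.
Divisors of 8: 1, 2, 4, 8; μ(8/d) for each: 0, 0, -1, 1.
Σ = − 2^4 + 2^8 = 240.
N = 240/8 = 30.

30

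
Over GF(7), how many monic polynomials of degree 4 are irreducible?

588

Gauss's count: N_{7}(4) = (1/4) Σ_{d|4} μ(4/d)·7^d.
Divisors of 4: 1, 2, 4; μ(4/d) for each: 0, -1, 1.
Σ = − 7^2 + 7^4 = 2352.
N = 2352/4 = 588.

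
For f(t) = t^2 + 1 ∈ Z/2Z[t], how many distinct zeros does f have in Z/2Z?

Evaluate at each of the 2 elements of Z/2Z:
f(0) = 1; f(1) = 0 → root.
Roots: {1}.

1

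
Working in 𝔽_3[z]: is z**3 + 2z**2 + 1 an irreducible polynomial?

Write f(z) = z**3 + 2z**2 + 1.
Check for roots in 𝔽_3: f(0) = 1; f(1) = 1; f(2) = 2.
No roots. A degree-3 polynomial over a field with no linear factor is irreducible.

Yes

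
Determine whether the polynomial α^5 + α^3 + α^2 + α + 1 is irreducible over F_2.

Write f(α) = α^5 + α^3 + α^2 + α + 1.
Check for roots in F_2: f(0) = 1; f(1) = 1.
No roots, so no linear factors.
Monic irreducibles of degree 2 over GF(2): α^2 + α + 1.
None of them divide f (all give nonzero remainder).
No irreducible factor of degree ≤ 2 exists, so f is irreducible over GF(2).

Yes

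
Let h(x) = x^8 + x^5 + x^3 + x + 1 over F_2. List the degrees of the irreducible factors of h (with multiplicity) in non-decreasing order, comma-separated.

8

Roots in F_2: h(0) = 1; h(1) = 1.
Complete factorization: h(x) = (x^8 + x^5 + x^3 + x + 1).
Factor degrees with multiplicity: 8 = 8.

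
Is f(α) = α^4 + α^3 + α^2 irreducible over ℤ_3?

No

Check for roots in ℤ_3: f(0) = 0 → root; f(1) = 0 → root; f(2) = 1.
f(0) = 0, so (α) divides f(α); f is reducible.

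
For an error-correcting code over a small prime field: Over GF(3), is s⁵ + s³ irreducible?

Write m(s) = s⁵ + s³.
Check for roots in GF(3): m(0) = 0 → root; m(1) = 2; m(2) = 1.
m(0) = 0, so (s) divides m(s); m is reducible.

No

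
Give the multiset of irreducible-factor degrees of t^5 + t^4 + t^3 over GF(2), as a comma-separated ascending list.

Write g(t) = t^5 + t^4 + t^3.
Roots in GF(2): g(0) = 0 → root; g(1) = 1.
Linear factors from roots: (t).
Complete factorization: g(t) = (t)^3·(t^2 + t + 1).
Factor degrees with multiplicity: 1 + 1 + 1 + 2 = 5.

1, 1, 1, 2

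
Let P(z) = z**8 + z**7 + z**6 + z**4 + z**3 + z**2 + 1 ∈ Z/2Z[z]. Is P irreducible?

Check for roots in Z/2Z: P(0) = 1; P(1) = 1.
No roots, so no linear factors.
Monic irreducibles of degree 2 over GF(2): z**2 + z + 1.
None of them divide P (all give nonzero remainder).
Monic irreducibles of degree 3 over GF(2): z**3 + z + 1, z**3 + z**2 + 1.
None of them divide P (all give nonzero remainder).
Monic irreducibles of degree 4 over GF(2): z**4 + z + 1, z**4 + z**3 + 1, z**4 + z**3 + z**2 + z + 1.
None of them divide P (all give nonzero remainder).
No irreducible factor of degree ≤ 4 exists, so P is irreducible over GF(2).

Yes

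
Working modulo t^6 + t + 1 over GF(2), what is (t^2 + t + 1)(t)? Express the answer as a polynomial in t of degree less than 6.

Multiply in GF(2)[t]: (t^2 + t + 1)·(t) = t^3 + t^2 + t.
Reduced: t^3 + t^2 + t.

t^3 + t^2 + t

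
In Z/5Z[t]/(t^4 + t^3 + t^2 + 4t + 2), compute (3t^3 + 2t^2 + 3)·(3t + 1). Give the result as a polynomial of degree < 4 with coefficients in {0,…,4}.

3t^2 + 3t

Multiply in Z/5Z[t]: (3t^3 + 2t^2 + 3)·(3t + 1) = 4t^4 + 4t^3 + 2t^2 + 4t + 3.
Reduce using t^4 ≡ 4t^3 + 4t^2 + t + 3 (mod t^4 + t^3 + t^2 + 4t + 2).
Reduced: 3t^2 + 3t.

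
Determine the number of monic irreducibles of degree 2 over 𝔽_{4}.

6

x^(4^2) − x is the product of all monic irreducibles of degree dividing 2; Möbius inversion gives N = (1/2) Σ μ(2/d)·4^d.
Divisors of 2: 1, 2; μ(2/d) for each: -1, 1.
Σ = − 4^1 + 4^2 = 12.
N = 12/2 = 6.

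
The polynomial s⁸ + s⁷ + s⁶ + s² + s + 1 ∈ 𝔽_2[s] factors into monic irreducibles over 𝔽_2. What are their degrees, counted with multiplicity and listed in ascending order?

1, 1, 2, 2, 2

Write g(s) = s⁸ + s⁷ + s⁶ + s² + s + 1.
Roots in 𝔽_2: g(0) = 1; g(1) = 0 → root.
Linear factors from roots: (s + 1).
Complete factorization: g(s) = (s + 1)^2·(s² + s + 1)^3.
Factor degrees with multiplicity: 1 + 1 + 2 + 2 + 2 = 8.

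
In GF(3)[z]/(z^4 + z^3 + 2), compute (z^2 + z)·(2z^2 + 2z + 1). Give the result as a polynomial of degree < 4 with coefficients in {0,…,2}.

Multiply in GF(3)[z]: (z^2 + z)·(2z^2 + 2z + 1) = 2z^4 + z^3 + z.
Reduce using z^4 ≡ 2z^3 + 1 (mod z^4 + z^3 + 2).
Reduced: 2z^3 + z + 2.

2z^3 + z + 2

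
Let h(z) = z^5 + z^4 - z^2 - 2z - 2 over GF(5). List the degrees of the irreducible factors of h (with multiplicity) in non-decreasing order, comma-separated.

2, 3

Roots in GF(5): h(0) = 3; h(1) = 2; h(2) = 3; h(3) = 2; h(4) = 4.
Complete factorization: h(z) = (z^2 - z + 1)·(z^3 + 2z^2 + z - 2).
Factor degrees with multiplicity: 2 + 3 = 5.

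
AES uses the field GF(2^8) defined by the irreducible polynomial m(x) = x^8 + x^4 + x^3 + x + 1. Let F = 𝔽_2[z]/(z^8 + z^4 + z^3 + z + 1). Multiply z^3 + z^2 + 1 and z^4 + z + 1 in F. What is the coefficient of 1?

Multiply in 𝔽_2[z]: (z^3 + z^2 + 1)·(z^4 + z + 1) = z^7 + z^6 + z^2 + z + 1.
Reduced: z^7 + z^6 + z^2 + z + 1.

1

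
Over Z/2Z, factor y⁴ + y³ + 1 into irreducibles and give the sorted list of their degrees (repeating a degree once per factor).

Write f(y) = y⁴ + y³ + 1.
Roots in Z/2Z: f(0) = 1; f(1) = 1.
Complete factorization: f(y) = (y⁴ + y³ + 1).
Factor degrees with multiplicity: 4 = 4.

4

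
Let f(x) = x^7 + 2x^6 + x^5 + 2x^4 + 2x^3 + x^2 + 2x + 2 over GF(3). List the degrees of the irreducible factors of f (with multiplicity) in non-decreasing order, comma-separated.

7

Roots in GF(3): f(0) = 2; f(1) = 1; f(2) = 1.
Complete factorization: f(x) = (x^7 + 2x^6 + x^5 + 2x^4 + 2x^3 + x^2 + 2x + 2).
Factor degrees with multiplicity: 7 = 7.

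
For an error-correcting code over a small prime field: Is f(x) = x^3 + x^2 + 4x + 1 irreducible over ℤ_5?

Check for roots in ℤ_5: f(0) = 1; f(1) = 2; f(2) = 1; f(3) = 4; f(4) = 2.
No roots. A degree-3 polynomial over a field with no linear factor is irreducible.

Yes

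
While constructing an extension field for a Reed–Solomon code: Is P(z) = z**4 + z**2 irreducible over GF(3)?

No

Check for roots in GF(3): P(0) = 0 → root; P(1) = 2; P(2) = 2.
P(0) = 0, so (z) divides P(z); P is reducible.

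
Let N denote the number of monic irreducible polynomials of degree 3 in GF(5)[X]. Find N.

40

Gauss's count: N_{5}(3) = (1/3) Σ_{d|3} μ(3/d)·5^d.
Divisors of 3: 1, 3; μ(3/d) for each: -1, 1.
Σ = − 5^1 + 5^3 = 120.
N = 120/3 = 40.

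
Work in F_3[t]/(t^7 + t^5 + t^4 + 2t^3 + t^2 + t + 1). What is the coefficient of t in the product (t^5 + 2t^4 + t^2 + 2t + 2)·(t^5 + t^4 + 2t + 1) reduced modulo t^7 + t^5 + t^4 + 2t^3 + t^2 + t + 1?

2

Multiply in F_3[t]: (t^5 + 2t^4 + t^2 + 2t + 2)·(t^5 + t^4 + 2t + 1) = t^10 + 2t^8 + t^7 + 2t^6 + t^4 + 2t^3 + 2t^2 + 2.
Reduce using t^7 ≡ 2t^5 + 2t^4 + t^3 + 2t^2 + 2t + 2 (mod t^7 + t^5 + t^4 + 2t^3 + t^2 + t + 1).
Reduced: 2t^6 + t^5 + t^4 + t^2 + 2t + 2.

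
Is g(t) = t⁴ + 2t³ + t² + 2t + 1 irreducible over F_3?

Yes

Check for roots in F_3: g(0) = 1; g(1) = 1; g(2) = 2.
No roots, so no linear factors.
Monic irreducibles of degree 2 over GF(3): t² + 1, t² + t + 2, t² + 2t + 2.
None of them divide g (all give nonzero remainder).
No irreducible factor of degree ≤ 2 exists, so g is irreducible over GF(3).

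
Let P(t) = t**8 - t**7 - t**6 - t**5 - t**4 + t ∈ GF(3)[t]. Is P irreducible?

No

Check for roots in GF(3): P(0) = 0 → root; P(1) = 1; P(2) = 0 → root.
P(0) = 0, so (t) divides P(t); P is reducible.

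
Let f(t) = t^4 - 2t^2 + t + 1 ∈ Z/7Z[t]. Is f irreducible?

Check for roots in Z/7Z: f(0) = 1; f(1) = 1; f(2) = 4; f(3) = 4; f(4) = 5; f(5) = 0 → root; f(6) = 6.
f(5) = 0, so (t − 5) divides f(t); f is reducible.

No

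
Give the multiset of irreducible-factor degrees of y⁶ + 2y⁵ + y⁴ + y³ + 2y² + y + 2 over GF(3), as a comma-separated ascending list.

6

Write g(y) = y⁶ + 2y⁵ + y⁴ + y³ + 2y² + y + 2.
Roots in GF(3): g(0) = 2; g(1) = 1; g(2) = 2.
Complete factorization: g(y) = (y⁶ + 2y⁵ + y⁴ + y³ + 2y² + y + 2).
Factor degrees with multiplicity: 6 = 6.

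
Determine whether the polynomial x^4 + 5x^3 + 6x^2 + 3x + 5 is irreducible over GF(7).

Write m(x) = x^4 + 5x^3 + 6x^2 + 3x + 5.
Check for roots in GF(7): m(0) = 5; m(1) = 6; m(2) = 0 → root; m(3) = 4; m(4) = 3; m(5) = 6; m(6) = 4.
m(2) = 0, so (x − 2) divides m(x); m is reducible.

No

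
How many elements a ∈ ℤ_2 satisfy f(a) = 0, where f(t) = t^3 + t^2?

Evaluate at each of the 2 elements of ℤ_2:
f(0) = 0 → root; f(1) = 0 → root.
Roots: {0, 1}.

2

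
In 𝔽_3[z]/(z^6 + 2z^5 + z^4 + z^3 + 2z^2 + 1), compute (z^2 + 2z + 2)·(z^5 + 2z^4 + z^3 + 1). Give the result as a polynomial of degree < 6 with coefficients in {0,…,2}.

Multiply in 𝔽_3[z]: (z^2 + 2z + 2)·(z^5 + 2z^4 + z^3 + 1) = z^7 + z^6 + z^5 + 2z^3 + z^2 + 2z + 2.
Reduce using z^6 ≡ z^5 + 2z^4 + 2z^3 + z^2 + 2 (mod z^6 + 2z^5 + z^4 + z^3 + 2z^2 + 1).
Reduced: 2z^5 + z^3 + z.

2z^5 + z^3 + z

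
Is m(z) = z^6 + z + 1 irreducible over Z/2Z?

Yes

Check for roots in Z/2Z: m(0) = 1; m(1) = 1.
No roots, so no linear factors.
Monic irreducibles of degree 2 over GF(2): z^2 + z + 1.
None of them divide m (all give nonzero remainder).
Monic irreducibles of degree 3 over GF(2): z^3 + z + 1, z^3 + z^2 + 1.
None of them divide m (all give nonzero remainder).
No irreducible factor of degree ≤ 3 exists, so m is irreducible over GF(2).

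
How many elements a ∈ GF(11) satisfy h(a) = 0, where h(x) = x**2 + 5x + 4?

Evaluate at each of the 11 elements of GF(11):
h(0) = 4; h(1) = 10; h(2) = 7; h(3) = 6; h(4) = 7; h(5) = 10; h(6) = 4; h(7) = 0 → root; h(8) = 9; h(9) = 9; h(10) = 0 → root.
Roots: {7, 10}.

2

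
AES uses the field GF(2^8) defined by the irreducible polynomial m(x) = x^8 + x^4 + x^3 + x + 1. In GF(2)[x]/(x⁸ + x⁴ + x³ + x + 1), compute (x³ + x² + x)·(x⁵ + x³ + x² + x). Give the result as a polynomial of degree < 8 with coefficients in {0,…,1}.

Multiply in GF(2)[x]: (x³ + x² + x)·(x⁵ + x³ + x² + x) = x⁸ + x⁷ + x⁴ + x².
Reduce using x⁸ ≡ x⁴ + x³ + x + 1 (mod x⁸ + x⁴ + x³ + x + 1).
Reduced: x⁷ + x³ + x² + x + 1.

x^7 + x^3 + x^2 + x + 1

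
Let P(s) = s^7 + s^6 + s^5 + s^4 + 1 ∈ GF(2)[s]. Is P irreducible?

Yes

Check for roots in GF(2): P(0) = 1; P(1) = 1.
No roots, so no linear factors.
Monic irreducibles of degree 2 over GF(2): s^2 + s + 1.
None of them divide P (all give nonzero remainder).
Monic irreducibles of degree 3 over GF(2): s^3 + s + 1, s^3 + s^2 + 1.
None of them divide P (all give nonzero remainder).
No irreducible factor of degree ≤ 3 exists, so P is irreducible over GF(2).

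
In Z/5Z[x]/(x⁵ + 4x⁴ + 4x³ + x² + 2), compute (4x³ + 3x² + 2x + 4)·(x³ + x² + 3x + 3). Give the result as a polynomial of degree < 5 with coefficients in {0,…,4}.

2x^4 + 4x^3 + 3x^2

Multiply in Z/5Z[x]: (4x³ + 3x² + 2x + 4)·(x³ + x² + 3x + 3) = 4x⁶ + 2x⁵ + 2x⁴ + 2x³ + 4x² + 3x + 2.
Reduce using x⁵ ≡ x⁴ + x³ + 4x² + 3 (mod x⁵ + 4x⁴ + 4x³ + x² + 2).
Reduced: 2x⁴ + 4x³ + 3x².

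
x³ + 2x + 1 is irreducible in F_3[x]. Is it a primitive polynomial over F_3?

Write f(x) = x³ + 2x + 1.
|GF(3^3)^×| = 3^3 − 1 = 26. Prime factorization: 26 = 2·13.
f is primitive ⇔ x has order 26 in GF(3)[x]/(f), i.e. x^(26/q) ≠ 1 for each prime q | 26.
x^(13) mod f = 2.
x^(2) mod f = x².
None equal 1, so x has full order 26; f is primitive.

Yes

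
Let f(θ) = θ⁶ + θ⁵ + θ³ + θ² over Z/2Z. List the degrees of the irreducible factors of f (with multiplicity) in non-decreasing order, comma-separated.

1, 1, 1, 1, 2

Roots in Z/2Z: f(0) = 0 → root; f(1) = 0 → root.
Linear factors from roots: (θ), (θ + 1).
Complete factorization: f(θ) = (θ)^2·(θ + 1)^2·(θ² + θ + 1).
Factor degrees with multiplicity: 1 + 1 + 1 + 1 + 2 = 6.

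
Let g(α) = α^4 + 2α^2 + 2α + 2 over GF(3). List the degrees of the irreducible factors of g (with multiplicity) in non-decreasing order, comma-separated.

Roots in GF(3): g(0) = 2; g(1) = 1; g(2) = 0 → root.
Linear factors from roots: (α + 1).
Complete factorization: g(α) = (α + 1)^2·(α^2 + α + 2).
Factor degrees with multiplicity: 1 + 1 + 2 = 4.

1, 1, 2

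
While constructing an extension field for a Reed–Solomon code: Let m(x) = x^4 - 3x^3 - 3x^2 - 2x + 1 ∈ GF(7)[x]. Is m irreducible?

Yes

Check for roots in GF(7): m(0) = 1; m(1) = 1; m(2) = 5; m(3) = 3; m(4) = 2; m(5) = 5; m(6) = 4.
No roots, so no linear factors.
Degree-2 irreducible divisors: test the 21 monic irreducibles of degree 2 over GF(7).
None of them divide m (all give nonzero remainder).
No irreducible factor of degree ≤ 2 exists, so m is irreducible over GF(7).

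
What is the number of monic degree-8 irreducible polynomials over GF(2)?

Gauss's count: N_{2}(8) = (1/8) Σ_{d|8} μ(8/d)·2^d.
Divisors of 8: 1, 2, 4, 8; μ(8/d) for each: 0, 0, -1, 1.
Σ = − 2^4 + 2^8 = 240.
N = 240/8 = 30.

30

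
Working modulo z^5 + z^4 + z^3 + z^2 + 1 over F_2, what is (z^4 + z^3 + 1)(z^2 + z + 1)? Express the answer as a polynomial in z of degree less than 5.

z^3

Multiply in F_2[z]: (z^4 + z^3 + 1)·(z^2 + z + 1) = z^6 + z^3 + z^2 + z + 1.
Reduce using z^5 ≡ z^4 + z^3 + z^2 + 1 (mod z^5 + z^4 + z^3 + z^2 + 1).
Reduced: z^3.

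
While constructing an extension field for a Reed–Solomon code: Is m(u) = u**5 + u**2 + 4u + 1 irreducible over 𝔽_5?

Check for roots in 𝔽_5: m(0) = 1; m(1) = 2; m(2) = 0 → root; m(3) = 0 → root; m(4) = 2.
m(2) = 0, so (u − 2) divides m(u); m is reducible.

No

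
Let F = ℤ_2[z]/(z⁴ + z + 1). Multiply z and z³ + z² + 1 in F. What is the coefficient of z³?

1

Multiply in ℤ_2[z]: (z)·(z³ + z² + 1) = z⁴ + z³ + z.
Reduce using z⁴ ≡ z + 1 (mod z⁴ + z + 1).
Reduced: z³ + 1.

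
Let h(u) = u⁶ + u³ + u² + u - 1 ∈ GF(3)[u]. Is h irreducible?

No

Check for roots in GF(3): h(0) = 2; h(1) = 0 → root; h(2) = 2.
h(1) = 0, so (u − 1) divides h(u); h is reducible.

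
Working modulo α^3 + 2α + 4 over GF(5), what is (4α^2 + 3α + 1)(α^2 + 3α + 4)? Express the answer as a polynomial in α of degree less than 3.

Multiply in GF(5)[α]: (4α^2 + 3α + 1)·(α^2 + 3α + 4) = 4α^4 + α^2 + 4.
Reduce using α^3 ≡ 3α + 1 (mod α^3 + 2α + 4).
Reduced: 3α^2 + 4α + 4.

3α^2 + 4α + 4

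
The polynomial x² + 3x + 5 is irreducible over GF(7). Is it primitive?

Write f(x) = x² + 3x + 5.
|GF(7^2)^×| = 7^2 − 1 = 48. Prime factorization: 48 = 2^4·3.
f is primitive ⇔ x has order 48 in GF(7)[x]/(f), i.e. x^(48/q) ≠ 1 for each prime q | 48.
x^(24) mod f = 6.
x^(16) mod f = 4.
None equal 1, so x has full order 48; f is primitive.

Yes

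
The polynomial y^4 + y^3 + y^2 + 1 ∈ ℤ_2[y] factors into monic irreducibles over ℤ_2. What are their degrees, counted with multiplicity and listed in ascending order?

Write h(y) = y^4 + y^3 + y^2 + 1.
Roots in ℤ_2: h(0) = 1; h(1) = 0 → root.
Linear factors from roots: (y + 1).
Complete factorization: h(y) = (y + 1)·(y^3 + y + 1).
Factor degrees with multiplicity: 1 + 3 = 4.

1, 3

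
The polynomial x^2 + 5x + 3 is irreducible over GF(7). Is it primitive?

Yes

Write f(x) = x^2 + 5x + 3.
|GF(7^2)^×| = 7^2 − 1 = 48. Prime factorization: 48 = 2^4·3.
f is primitive ⇔ x has order 48 in GF(7)[x]/(f), i.e. x^(48/q) ≠ 1 for each prime q | 48.
x^(24) mod f = 6.
x^(16) mod f = 2.
None equal 1, so x has full order 48; f is primitive.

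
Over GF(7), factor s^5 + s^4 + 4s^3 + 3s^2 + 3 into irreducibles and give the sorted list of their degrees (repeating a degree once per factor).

Write h(s) = s^5 + s^4 + 4s^3 + 3s^2 + 3.
Linear factors from roots: (s + 4).
Complete factorization: h(s) = (s + 4)·(s^2 + 4)·(s^2 + 4s + 5).
Factor degrees with multiplicity: 1 + 2 + 2 = 5.

1, 2, 2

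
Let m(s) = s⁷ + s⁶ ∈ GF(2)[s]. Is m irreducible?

Check for roots in GF(2): m(0) = 0 → root; m(1) = 0 → root.
m(0) = 0, so (s) divides m(s); m is reducible.

No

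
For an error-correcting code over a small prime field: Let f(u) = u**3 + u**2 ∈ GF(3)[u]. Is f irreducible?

Check for roots in GF(3): f(0) = 0 → root; f(1) = 2; f(2) = 0 → root.
f(0) = 0, so (u) divides f(u); f is reducible.

No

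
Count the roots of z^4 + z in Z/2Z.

Write g(z) = z^4 + z.
Evaluate at each of the 2 elements of Z/2Z:
g(0) = 0 → root; g(1) = 0 → root.
Roots: {0, 1}.

2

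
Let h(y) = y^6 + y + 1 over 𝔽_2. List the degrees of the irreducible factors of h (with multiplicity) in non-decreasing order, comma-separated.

Roots in 𝔽_2: h(0) = 1; h(1) = 1.
Complete factorization: h(y) = (y^6 + y + 1).
Factor degrees with multiplicity: 6 = 6.

6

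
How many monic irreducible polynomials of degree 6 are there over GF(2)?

By the necklace-counting formula, N_2(6) = (1/6) Σ_{d|6} μ(6/d)·2^d.
Divisors of 6: 1, 2, 3, 6; μ(6/d) for each: 1, -1, -1, 1.
Σ = 2^1 − 2^2 − 2^3 + 2^6 = 54.
N = 54/6 = 9.

9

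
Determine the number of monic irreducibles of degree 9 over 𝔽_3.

2184

Gauss's count: N_{3}(9) = (1/9) Σ_{d|9} μ(9/d)·3^d.
Divisors of 9: 1, 3, 9; μ(9/d) for each: 0, -1, 1.
Σ = − 3^3 + 3^9 = 19656.
N = 19656/9 = 2184.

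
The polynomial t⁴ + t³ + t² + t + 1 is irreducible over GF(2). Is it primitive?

No

Write f(t) = t⁴ + t³ + t² + t + 1.
|GF(2^4)^×| = 2^4 − 1 = 15. Prime factorization: 15 = 3·5.
f is primitive ⇔ t has order 15 in GF(2)[t]/(f), i.e. t^(15/q) ≠ 1 for each prime q | 15.
t^(5) mod f = 1
t^(3) mod f = t³.
Since t^(5) = 1, the order of t divides 5 < 15; not primitive.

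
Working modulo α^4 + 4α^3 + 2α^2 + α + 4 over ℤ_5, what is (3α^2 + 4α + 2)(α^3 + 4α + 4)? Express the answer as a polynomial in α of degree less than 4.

α^2

Multiply in ℤ_5[α]: (3α^2 + 4α + 2)·(α^3 + 4α + 4) = 3α^5 + 4α^4 + 4α^3 + 3α^2 + 4α + 3.
Reduce using α^4 ≡ α^3 + 3α^2 + 4α + 1 (mod α^4 + 4α^3 + 2α^2 + α + 4).
Reduced: α^2.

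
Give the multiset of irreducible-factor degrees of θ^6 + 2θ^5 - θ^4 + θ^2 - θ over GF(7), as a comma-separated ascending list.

1, 1, 2, 2

Write g(θ) = θ^6 + 2θ^5 - θ^4 + θ^2 - θ.
Linear factors from roots: (θ), (θ + 1).
Complete factorization: g(θ) = (θ)·(θ + 1)·(θ^2 + 2)·(θ^2 + θ + 3).
Factor degrees with multiplicity: 1 + 1 + 2 + 2 = 6.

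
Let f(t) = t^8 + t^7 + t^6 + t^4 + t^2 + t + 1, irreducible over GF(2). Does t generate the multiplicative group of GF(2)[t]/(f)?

No

|GF(2^8)^×| = 2^8 − 1 = 255. Prime factorization: 255 = 3·5·17.
f is primitive ⇔ t has order 255 in GF(2)[t]/(f), i.e. t^(255/q) ≠ 1 for each prime q | 255.
t^(85) mod f = 1
t^(51) mod f = 1
t^(15) mod f = t^7 + t^4 + t^3 + t^2 + t.
Since t^(85) = 1, the order of t divides 85 < 255; not primitive.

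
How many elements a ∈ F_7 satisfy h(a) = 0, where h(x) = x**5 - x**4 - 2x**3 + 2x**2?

4

Evaluate at each of the 7 elements of F_7:
h(0) = 0 → root; h(1) = 0 → root; h(2) = 1; h(3) = 0 → root; h(4) = 0 → root; h(5) = 4; h(6) = 2.
Roots: {0, 1, 3, 4}.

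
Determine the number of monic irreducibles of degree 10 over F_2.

99

The number of monic irreducibles of degree 10 over GF(2) is (1/10)·Σ_{d∣10} μ(10/d) 2^d.
Divisors of 10: 1, 2, 5, 10; μ(10/d) for each: 1, -1, -1, 1.
Σ = 2^1 − 2^2 − 2^5 + 2^10 = 990.
N = 990/10 = 99.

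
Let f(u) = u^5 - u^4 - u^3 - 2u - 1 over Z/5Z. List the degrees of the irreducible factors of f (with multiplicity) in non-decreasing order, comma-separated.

Roots in Z/5Z: f(0) = 4; f(1) = 1; f(2) = 3; f(3) = 3; f(4) = 0 → root.
Linear factors from roots: (u + 1).
Complete factorization: f(u) = (u + 1)·(u^2 - 2)·(u^2 - 2u - 2).
Factor degrees with multiplicity: 1 + 2 + 2 = 5.

1, 2, 2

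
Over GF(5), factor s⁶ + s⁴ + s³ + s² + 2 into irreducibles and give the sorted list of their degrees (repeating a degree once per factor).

6

Write f(s) = s⁶ + s⁴ + s³ + s² + 2.
Roots in GF(5): f(0) = 2; f(1) = 1; f(2) = 4; f(3) = 3; f(4) = 4.
Complete factorization: f(s) = (s⁶ + s⁴ + s³ + s² + 2).
Factor degrees with multiplicity: 6 = 6.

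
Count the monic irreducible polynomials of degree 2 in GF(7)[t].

21

By the necklace-counting formula, N_7(2) = (1/2) Σ_{d|2} μ(2/d)·7^d.
Divisors of 2: 1, 2; μ(2/d) for each: -1, 1.
Σ = − 7^1 + 7^2 = 42.
N = 42/2 = 21.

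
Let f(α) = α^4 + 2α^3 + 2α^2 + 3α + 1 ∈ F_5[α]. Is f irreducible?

Check for roots in F_5: f(0) = 1; f(1) = 4; f(2) = 2; f(3) = 3; f(4) = 4.
No roots, so no linear factors.
Degree-2 irreducible divisors: test the 10 monic irreducibles of degree 2 over GF(5).
α^2 + 3α + 3 divides f: f(α) = (α^2 + 3α + 3)·(α^2 + 4α + 2).

No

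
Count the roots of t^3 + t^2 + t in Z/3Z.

2

Write f(t) = t^3 + t^2 + t.
Evaluate at each of the 3 elements of Z/3Z:
f(0) = 0 → root; f(1) = 0 → root; f(2) = 2.
Roots: {0, 1}.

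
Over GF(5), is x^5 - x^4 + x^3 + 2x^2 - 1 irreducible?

Write m(x) = x^5 - x^4 + x^3 + 2x^2 - 1.
Check for roots in GF(5): m(0) = 4; m(1) = 2; m(2) = 1; m(3) = 1; m(4) = 3.
No roots, so no linear factors.
Degree-2 irreducible divisors: test the 10 monic irreducibles of degree 2 over GF(5).
None of them divide m (all give nonzero remainder).
No irreducible factor of degree ≤ 2 exists, so m is irreducible over GF(5).

Yes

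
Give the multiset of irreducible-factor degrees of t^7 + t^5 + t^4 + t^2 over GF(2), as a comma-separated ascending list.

1, 1, 1, 1, 1, 2

Write g(t) = t^7 + t^5 + t^4 + t^2.
Roots in GF(2): g(0) = 0 → root; g(1) = 0 → root.
Linear factors from roots: (t), (t + 1).
Complete factorization: g(t) = (t)^2·(t + 1)^3·(t^2 + t + 1).
Factor degrees with multiplicity: 1 + 1 + 1 + 1 + 1 + 2 = 7.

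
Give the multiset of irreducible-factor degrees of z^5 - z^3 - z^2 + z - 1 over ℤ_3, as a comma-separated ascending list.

1, 2, 2

Write g(z) = z^5 - z^3 - z^2 + z - 1.
Roots in ℤ_3: g(0) = 2; g(1) = 2; g(2) = 0 → root.
Linear factors from roots: (z + 1).
Complete factorization: g(z) = (z + 1)·(z^2 + 1)·(z^2 - z - 1).
Factor degrees with multiplicity: 1 + 2 + 2 = 5.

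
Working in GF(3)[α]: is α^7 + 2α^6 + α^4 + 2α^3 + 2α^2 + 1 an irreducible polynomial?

Write P(α) = α^7 + 2α^6 + α^4 + 2α^3 + 2α^2 + 1.
Check for roots in GF(3): P(0) = 1; P(1) = 0 → root; P(2) = 0 → root.
P(1) = 0, so (α − 1) divides P(α); P is reducible.

No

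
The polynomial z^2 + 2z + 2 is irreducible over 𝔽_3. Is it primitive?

Yes

Write f(z) = z^2 + 2z + 2.
|GF(3^2)^×| = 3^2 − 1 = 8. Prime factorization: 8 = 2^3.
f is primitive ⇔ z has order 8 in GF(3)[z]/(f), i.e. z^(8/q) ≠ 1 for each prime q | 8.
z^(4) mod f = 2.
None equal 1, so z has full order 8; f is primitive.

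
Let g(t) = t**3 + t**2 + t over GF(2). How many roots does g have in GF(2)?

Evaluate at each of the 2 elements of GF(2):
g(0) = 0 → root; g(1) = 1.
Roots: {0}.

1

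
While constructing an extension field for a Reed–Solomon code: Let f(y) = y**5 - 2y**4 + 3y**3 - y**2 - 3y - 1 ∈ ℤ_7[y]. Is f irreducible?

Yes

Check for roots in ℤ_7: f(0) = 6; f(1) = 4; f(2) = 6; f(3) = 3; f(4) = 3; f(5) = 4; f(6) = 2.
No roots, so no linear factors.
Degree-2 irreducible divisors: test the 21 monic irreducibles of degree 2 over GF(7).
None of them divide f (all give nonzero remainder).
No irreducible factor of degree ≤ 2 exists, so f is irreducible over GF(7).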